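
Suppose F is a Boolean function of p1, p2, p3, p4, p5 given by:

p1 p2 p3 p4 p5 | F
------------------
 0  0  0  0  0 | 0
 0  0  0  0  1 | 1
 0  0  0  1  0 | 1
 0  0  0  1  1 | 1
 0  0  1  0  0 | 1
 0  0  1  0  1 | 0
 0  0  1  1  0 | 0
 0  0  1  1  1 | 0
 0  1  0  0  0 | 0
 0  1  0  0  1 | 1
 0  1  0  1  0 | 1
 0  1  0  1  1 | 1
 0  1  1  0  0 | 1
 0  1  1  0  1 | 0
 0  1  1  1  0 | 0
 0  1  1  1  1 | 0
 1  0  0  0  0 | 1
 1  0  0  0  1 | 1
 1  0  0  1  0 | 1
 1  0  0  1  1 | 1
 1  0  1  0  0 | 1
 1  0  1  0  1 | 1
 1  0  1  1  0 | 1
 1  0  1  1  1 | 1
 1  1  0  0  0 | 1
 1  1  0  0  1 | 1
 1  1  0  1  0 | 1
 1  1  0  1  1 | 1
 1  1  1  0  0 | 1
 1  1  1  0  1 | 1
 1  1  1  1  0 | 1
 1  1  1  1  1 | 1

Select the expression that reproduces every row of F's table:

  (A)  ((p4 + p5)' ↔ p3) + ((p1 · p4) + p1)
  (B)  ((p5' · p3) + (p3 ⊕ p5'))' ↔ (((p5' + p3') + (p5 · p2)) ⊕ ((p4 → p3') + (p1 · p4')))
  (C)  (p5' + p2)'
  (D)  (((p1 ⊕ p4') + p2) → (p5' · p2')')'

(B) disagrees with F on (0,0,0,0,0) (formula → 1, table → 0); rule it out.
(C) disagrees with F on (0,0,0,1,0) (formula → 0, table → 1); rule it out.
(D) disagrees with F on (0,0,0,0,0) (formula → 1, table → 0); rule it out.
That leaves (A). Evaluating it on every row reproduces the table of F exactly.

A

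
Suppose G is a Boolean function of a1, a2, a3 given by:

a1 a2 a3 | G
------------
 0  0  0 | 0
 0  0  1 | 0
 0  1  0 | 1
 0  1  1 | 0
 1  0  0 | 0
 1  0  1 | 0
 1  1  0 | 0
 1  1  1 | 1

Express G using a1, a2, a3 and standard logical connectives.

Collect the rows where G=1 — (0,1,0), (1,1,1) — and write one minterm per row: ¬a1·a2·¬a3, a1·a2·a3. Their union (logical OR) reproduces the table exactly.

G(a1, a2, a3) = ((a1' · a2) · a3') + ((a1 · a2) · a3)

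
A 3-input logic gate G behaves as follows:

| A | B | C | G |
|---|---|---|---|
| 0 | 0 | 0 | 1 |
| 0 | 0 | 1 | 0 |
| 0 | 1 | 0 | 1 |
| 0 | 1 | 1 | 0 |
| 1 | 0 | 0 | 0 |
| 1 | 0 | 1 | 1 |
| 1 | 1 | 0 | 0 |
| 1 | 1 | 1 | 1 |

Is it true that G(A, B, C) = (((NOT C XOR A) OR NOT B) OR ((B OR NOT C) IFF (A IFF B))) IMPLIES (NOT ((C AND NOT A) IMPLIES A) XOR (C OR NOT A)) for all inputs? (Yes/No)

Check the formula against G row by row:
  A=0, B=0, C=0: formula gives 1, G = 1 ✓
  A=0, B=0, C=1: formula gives 0, G = 0 ✓
  A=0, B=1, C=0: formula gives 1, G = 1 ✓
  A=0, B=1, C=1: formula gives 1, but G = 0 ✗
Since they disagree at (0,1,1), the expression is not a correct formula for G.

No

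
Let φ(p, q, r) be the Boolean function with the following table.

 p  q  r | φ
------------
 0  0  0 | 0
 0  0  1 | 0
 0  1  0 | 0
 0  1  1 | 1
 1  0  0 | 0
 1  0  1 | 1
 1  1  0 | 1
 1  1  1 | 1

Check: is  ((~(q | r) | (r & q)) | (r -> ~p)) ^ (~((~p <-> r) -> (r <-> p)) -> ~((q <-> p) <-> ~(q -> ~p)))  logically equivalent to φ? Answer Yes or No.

Evaluate ((~(q | r) | (r & q)) | (r -> ~p)) ^ (~((~p <-> r) -> (r <-> p)) -> ~((q <-> p) <-> ~(q -> ~p))) on each row and compare to φ:
  p=0, q=0, r=0: formula gives 0, φ = 0 ✓
  p=0, q=0, r=1: formula gives 0, φ = 0 ✓
  p=0, q=1, r=0: formula gives 0, φ = 0 ✓
  p=0, q=1, r=1: formula gives 1, φ = 1 ✓
  p=1, q=0, r=0: formula gives 1, but φ = 0 ✗
Row (1,0,0) is a counterexample, so the formula is not equivalent to φ.

No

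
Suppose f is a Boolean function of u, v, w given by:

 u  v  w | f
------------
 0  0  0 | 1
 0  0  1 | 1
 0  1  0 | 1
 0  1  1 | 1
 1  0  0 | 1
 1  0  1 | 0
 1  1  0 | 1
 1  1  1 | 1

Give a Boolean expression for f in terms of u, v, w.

f is 0 on exactly one input, (1,0,1), whose minterm is u·¬v·w. So f is the negation of that single conjunction.

f(u, v, w) = not ((u and not v) and w)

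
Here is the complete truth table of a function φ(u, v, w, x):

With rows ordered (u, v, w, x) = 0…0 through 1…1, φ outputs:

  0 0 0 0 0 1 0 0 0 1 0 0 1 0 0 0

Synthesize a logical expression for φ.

φ(u, v, w, x) = ((((~u & v) & ~w) & x) | (((u & ~v) & ~w) & x)) | (((u & v) & ~w) & ~x)

Collect the rows where φ=1 — (0,1,0,1), (1,0,0,1), (1,1,0,0) — and write one minterm per row: ¬u·v·¬w·x, u·¬v·¬w·x, u·v·¬w·¬x. Their union (logical OR) reproduces the table exactly.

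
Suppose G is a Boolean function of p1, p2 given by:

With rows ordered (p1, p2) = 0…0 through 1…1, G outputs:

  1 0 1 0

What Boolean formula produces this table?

The output is the negation of p2.

G(p1, p2) = ¬p2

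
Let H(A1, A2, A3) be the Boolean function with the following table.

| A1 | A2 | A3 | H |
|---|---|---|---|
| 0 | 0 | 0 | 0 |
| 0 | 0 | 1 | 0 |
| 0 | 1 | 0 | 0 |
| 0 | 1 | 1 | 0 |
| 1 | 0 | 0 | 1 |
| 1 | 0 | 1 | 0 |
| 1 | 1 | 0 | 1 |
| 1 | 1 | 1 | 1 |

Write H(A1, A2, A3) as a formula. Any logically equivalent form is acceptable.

H=1 on 3 inputs: (1,0,0), (1,1,0), (1,1,1). Reading each as a conjunction of literals (A1·¬A2·¬A3, A1·A2·¬A3, A1·A2·A3) and taking the OR gives the canonical DNF.

H(A1, A2, A3) = (((A1 and not A2) and not A3) or ((A1 and A2) and not A3)) or ((A1 and A2) and A3)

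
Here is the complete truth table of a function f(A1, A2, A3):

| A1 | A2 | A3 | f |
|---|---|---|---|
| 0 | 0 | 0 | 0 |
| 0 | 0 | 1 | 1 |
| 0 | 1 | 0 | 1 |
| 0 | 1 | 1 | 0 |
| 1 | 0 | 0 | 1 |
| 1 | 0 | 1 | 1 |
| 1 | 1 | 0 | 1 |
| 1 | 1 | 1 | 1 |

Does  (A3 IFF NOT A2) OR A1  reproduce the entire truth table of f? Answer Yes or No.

Yes

Evaluate (A3 IFF NOT A2) OR A1 on each row and compare to f:
  A1=0, A2=0, A3=0: formula gives 0, f = 0 ✓
  A1=0, A2=0, A3=1: formula gives 1, f = 1 ✓
  A1=0, A2=1, A3=0: formula gives 1, f = 1 ✓
  A1=0, A2=1, A3=1: formula gives 0, f = 0 ✓
  A1=1, A2=0, A3=0: formula gives 1, f = 1 ✓
  … (the remaining 3 rows also agree.)
No disagreement on any input; they are logically equivalent.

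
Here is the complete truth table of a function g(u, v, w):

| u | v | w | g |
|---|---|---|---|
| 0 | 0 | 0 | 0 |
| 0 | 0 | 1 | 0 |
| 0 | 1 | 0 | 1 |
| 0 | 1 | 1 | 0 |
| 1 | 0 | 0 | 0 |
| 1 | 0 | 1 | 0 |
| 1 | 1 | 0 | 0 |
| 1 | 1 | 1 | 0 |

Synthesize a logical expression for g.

g(u, v, w) = (¬u ∧ v) ∧ ¬w

Only row (0,1,0) gives 1. That row's minterm ¬u·v·¬w is g directly.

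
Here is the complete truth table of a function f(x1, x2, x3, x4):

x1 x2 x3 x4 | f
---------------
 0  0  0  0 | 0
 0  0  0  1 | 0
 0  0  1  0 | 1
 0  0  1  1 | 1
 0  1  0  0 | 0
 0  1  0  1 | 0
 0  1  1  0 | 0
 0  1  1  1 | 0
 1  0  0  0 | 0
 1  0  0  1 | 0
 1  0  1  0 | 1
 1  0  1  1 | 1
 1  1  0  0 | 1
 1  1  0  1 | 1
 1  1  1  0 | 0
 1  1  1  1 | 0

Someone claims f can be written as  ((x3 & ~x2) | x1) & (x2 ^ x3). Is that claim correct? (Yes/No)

Yes

Test each input against both f and the formula:
  x1=0, x2=0, x3=0, x4=0: formula gives 0, f = 0 ✓
  x1=0, x2=0, x3=0, x4=1: formula gives 0, f = 0 ✓
  x1=0, x2=0, x3=1, x4=0: formula gives 1, f = 1 ✓
  x1=0, x2=0, x3=1, x4=1: formula gives 1, f = 1 ✓
  … (the remaining 12 rows also agree.)
All 16 rows match — the expression computes f exactly.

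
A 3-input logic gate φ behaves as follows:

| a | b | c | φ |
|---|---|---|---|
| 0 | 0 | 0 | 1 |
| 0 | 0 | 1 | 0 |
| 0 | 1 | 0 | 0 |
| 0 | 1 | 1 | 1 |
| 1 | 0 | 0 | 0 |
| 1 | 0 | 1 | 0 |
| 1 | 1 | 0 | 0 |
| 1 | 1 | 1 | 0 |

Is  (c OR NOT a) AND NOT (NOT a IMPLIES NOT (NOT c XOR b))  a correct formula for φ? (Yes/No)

Yes

Evaluate (c OR NOT a) AND NOT (NOT a IMPLIES NOT (NOT c XOR b)) on each row and compare to φ:
  a=0, b=0, c=0: formula gives 1, φ = 1 ✓
  a=0, b=0, c=1: formula gives 0, φ = 0 ✓
  a=0, b=1, c=0: formula gives 0, φ = 0 ✓
  a=0, b=1, c=1: formula gives 1, φ = 1 ✓
  a=1, b=0, c=0: formula gives 0, φ = 0 ✓
  …and likewise for the remaining 3 rows.
All 8 rows match — the expression computes φ exactly.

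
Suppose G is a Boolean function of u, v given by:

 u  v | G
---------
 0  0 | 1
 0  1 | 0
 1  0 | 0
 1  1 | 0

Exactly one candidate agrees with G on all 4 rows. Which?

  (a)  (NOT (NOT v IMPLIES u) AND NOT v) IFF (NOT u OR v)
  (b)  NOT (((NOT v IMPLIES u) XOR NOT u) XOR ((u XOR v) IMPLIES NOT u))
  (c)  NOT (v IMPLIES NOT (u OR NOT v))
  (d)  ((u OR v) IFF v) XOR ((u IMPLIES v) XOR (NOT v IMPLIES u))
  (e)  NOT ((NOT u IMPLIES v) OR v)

(a) disagrees with G on (1,0) (formula → 1, table → 0); rule it out.
(b) disagrees with G on (1,1) (formula → 1, table → 0); rule it out.
(c) disagrees with G on (0,0) (formula → 0, table → 1); rule it out.
(d) disagrees with G on (0,0) (formula → 0, table → 1); rule it out.
(e) is the remaining candidate, and it agrees with G on all 4 inputs.

e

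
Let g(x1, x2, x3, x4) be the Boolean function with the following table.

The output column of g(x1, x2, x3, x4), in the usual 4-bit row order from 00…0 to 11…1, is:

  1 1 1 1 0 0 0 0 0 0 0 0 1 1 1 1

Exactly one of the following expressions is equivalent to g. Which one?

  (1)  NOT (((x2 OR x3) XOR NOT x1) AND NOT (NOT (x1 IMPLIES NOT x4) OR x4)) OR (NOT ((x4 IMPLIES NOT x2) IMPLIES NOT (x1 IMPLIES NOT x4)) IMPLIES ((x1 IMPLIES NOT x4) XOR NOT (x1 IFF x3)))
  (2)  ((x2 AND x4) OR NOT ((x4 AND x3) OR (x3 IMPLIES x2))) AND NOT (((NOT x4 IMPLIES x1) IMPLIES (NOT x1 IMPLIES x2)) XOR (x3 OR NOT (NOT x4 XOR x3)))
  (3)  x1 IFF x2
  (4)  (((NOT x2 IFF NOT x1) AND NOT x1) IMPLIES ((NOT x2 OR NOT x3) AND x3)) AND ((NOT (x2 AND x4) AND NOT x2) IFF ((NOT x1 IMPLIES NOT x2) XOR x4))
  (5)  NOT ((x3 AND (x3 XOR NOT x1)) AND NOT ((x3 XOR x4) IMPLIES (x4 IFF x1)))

3

(1) fails at (0,1,0,0): the formula yields 1, g is 0.
(2) fails at (0,0,0,0): the formula yields 0, g is 1.
(4) fails at (0,0,0,0): the formula yields 0, g is 1.
(5) fails at (0,1,0,0): the formula yields 1, g is 0.
That leaves (3). Evaluating it on every row reproduces the table of g exactly.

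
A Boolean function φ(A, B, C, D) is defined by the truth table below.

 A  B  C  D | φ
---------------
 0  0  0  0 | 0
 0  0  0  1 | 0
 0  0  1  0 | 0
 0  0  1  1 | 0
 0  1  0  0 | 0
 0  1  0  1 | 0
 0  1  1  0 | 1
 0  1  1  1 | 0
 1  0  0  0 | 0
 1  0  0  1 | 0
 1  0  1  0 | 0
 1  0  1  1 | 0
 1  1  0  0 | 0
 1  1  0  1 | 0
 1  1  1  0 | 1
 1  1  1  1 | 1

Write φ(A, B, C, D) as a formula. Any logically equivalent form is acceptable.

The 1-rows are (0,1,1,0), (1,1,1,0), (1,1,1,1). Each contributes one minterm — ¬A·B·C·¬D; A·B·C·¬D; A·B·C·D — and their disjunction is a sum-of-products form of φ.

φ(A, B, C, D) = ((((~A & B) & C) & ~D) | (((A & B) & C) & ~D)) | (((A & B) & C) & D)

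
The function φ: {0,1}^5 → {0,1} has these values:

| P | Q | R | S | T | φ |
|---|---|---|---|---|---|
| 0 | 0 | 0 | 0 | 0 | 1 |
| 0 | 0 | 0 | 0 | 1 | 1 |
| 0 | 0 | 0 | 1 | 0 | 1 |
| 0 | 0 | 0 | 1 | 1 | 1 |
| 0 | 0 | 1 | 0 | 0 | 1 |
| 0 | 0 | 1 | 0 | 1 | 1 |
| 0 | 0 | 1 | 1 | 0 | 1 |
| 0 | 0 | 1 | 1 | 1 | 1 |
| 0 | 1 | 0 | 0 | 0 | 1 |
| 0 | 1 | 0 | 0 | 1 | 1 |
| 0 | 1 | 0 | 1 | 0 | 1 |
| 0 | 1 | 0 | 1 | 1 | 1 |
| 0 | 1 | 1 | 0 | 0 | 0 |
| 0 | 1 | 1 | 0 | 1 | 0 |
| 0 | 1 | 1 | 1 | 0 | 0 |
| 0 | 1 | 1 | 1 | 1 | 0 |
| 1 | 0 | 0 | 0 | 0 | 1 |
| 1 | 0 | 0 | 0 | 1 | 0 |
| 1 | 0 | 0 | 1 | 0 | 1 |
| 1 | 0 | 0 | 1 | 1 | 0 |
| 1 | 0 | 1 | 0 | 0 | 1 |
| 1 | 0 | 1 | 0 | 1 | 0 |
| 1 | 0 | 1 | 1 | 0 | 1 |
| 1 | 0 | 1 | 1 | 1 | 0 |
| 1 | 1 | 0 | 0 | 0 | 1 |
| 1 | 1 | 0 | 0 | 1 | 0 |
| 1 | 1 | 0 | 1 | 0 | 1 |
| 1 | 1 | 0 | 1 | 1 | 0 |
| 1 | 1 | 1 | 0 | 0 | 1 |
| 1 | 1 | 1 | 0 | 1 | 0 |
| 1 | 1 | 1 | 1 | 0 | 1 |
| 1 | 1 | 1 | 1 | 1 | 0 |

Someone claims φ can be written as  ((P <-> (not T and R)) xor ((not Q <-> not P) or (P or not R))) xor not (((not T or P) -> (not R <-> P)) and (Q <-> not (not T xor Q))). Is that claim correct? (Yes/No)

Evaluate ((P <-> (not T and R)) xor ((not Q <-> not P) or (P or not R))) xor not (((not T or P) -> (not R <-> P)) and (Q <-> not (not T xor Q))) on each row and compare to φ:
  P=0, Q=0, R=0, S=0, T=0: formula gives 1, φ = 1 ✓
  P=0, Q=0, R=0, S=0, T=1: formula gives 1, φ = 1 ✓
  P=0, Q=0, R=0, S=1, T=0: formula gives 1, φ = 1 ✓
  P=0, Q=0, R=0, S=1, T=1: formula gives 1, φ = 1 ✓
  … (the remaining 28 rows also agree.)
All 32 rows match — the expression computes φ exactly.

Yes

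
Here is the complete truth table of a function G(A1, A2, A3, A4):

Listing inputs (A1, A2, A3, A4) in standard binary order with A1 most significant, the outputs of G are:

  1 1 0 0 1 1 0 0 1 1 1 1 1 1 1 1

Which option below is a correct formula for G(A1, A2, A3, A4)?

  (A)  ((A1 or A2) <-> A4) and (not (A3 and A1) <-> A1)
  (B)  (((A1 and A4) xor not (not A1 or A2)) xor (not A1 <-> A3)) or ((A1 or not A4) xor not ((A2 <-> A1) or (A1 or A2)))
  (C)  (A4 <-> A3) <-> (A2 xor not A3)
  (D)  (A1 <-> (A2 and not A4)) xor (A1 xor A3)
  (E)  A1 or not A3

(A) fails at (0,0,0,0): the formula yields 0, G is 1.
(B) fails at (0,0,0,1): the formula yields 0, G is 1.
(C) fails at (0,0,0,1): the formula yields 0, G is 1.
(D) fails at (0,1,0,0): the formula yields 0, G is 1.
(E) is the remaining candidate, and it agrees with G on all 16 inputs.

E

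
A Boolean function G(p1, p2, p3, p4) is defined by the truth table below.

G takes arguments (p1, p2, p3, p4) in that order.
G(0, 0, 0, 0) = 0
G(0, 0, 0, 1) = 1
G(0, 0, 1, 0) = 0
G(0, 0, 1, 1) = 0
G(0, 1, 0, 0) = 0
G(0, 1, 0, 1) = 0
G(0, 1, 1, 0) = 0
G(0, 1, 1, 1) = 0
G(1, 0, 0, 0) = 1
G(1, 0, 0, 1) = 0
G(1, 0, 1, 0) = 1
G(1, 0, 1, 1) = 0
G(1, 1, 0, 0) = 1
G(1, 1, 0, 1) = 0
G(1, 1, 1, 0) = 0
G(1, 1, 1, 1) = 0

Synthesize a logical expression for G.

G(p1, p2, p3, p4) = (((((~p1 & ~p2) & ~p3) & p4) | (((p1 & ~p2) & ~p3) & ~p4)) | (((p1 & ~p2) & p3) & ~p4)) | (((p1 & p2) & ~p3) & ~p4)

G=1 on 4 inputs: (0,0,0,1), (1,0,0,0), (1,0,1,0), (1,1,0,0). Reading each as a conjunction of literals (¬p1·¬p2·¬p3·p4, p1·¬p2·¬p3·¬p4, p1·¬p2·p3·¬p4, p1·p2·¬p3·¬p4) and taking the OR gives the canonical DNF.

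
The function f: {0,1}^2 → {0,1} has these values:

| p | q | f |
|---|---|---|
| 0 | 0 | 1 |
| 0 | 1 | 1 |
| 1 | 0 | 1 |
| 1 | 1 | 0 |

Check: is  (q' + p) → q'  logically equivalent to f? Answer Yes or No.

Test each input against both f and the formula:
  p=0, q=0: formula gives 1, f = 1 ✓
  p=0, q=1: formula gives 1, f = 1 ✓
  p=1, q=0: formula gives 1, f = 1 ✓
  p=1, q=1: formula gives 0, f = 0 ✓
No disagreement on any input; they are logically equivalent.

Yes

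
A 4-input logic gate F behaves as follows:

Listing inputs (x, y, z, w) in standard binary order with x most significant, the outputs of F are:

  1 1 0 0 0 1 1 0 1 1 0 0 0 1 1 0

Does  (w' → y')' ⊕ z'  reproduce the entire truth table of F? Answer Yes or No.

Yes

Evaluate (w' → y')' ⊕ z' on each row and compare to F:
  x=0, y=0, z=0, w=0: formula gives 1, F = 1 ✓
  x=0, y=0, z=0, w=1: formula gives 1, F = 1 ✓
  x=0, y=0, z=1, w=0: formula gives 0, F = 0 ✓
  x=0, y=0, z=1, w=1: formula gives 0, F = 0 ✓
  …and likewise for the remaining 12 rows.
No disagreement on any input; they are logically equivalent.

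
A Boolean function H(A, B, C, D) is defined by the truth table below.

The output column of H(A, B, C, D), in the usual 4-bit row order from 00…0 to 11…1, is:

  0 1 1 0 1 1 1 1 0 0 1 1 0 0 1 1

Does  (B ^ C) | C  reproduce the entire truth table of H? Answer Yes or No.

Evaluate (B ^ C) | C on each row and compare to H:
  A=0, B=0, C=0, D=0: formula gives 0, H = 0 ✓
  A=0, B=0, C=0, D=1: formula gives 0, but H = 1 ✗
A single disagreement suffices: at (0,0,0,1) they differ, so the formula does not compute H.

No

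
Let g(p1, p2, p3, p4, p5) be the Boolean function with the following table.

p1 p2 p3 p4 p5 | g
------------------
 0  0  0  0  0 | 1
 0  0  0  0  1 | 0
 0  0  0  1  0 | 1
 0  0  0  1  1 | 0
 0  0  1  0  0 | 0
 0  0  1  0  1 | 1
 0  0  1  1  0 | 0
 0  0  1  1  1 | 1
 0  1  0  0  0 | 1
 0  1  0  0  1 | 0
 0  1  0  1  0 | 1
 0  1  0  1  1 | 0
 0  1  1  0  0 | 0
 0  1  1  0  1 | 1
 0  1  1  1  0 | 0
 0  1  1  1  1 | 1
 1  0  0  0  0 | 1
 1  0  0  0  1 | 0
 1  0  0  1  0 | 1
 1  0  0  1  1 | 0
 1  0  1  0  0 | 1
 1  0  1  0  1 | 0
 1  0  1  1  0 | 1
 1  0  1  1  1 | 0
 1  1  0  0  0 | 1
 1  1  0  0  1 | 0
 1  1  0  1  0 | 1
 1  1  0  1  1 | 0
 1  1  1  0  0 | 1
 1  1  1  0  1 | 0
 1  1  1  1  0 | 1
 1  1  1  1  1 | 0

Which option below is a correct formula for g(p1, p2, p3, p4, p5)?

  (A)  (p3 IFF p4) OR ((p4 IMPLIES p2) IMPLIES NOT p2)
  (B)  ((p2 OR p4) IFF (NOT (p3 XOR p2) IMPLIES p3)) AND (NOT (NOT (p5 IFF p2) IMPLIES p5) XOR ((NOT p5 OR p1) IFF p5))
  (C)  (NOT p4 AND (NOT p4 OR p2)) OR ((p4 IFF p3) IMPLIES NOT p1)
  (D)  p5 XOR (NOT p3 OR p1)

D

(A) disagrees with g on (0,0,0,0,1) (formula → 1, table → 0); rule it out.
(B) disagrees with g on (0,0,0,0,0) (formula → 0, table → 1); rule it out.
(C) disagrees with g on (0,0,0,0,1) (formula → 1, table → 0); rule it out.
(D) is the remaining candidate, and it agrees with g on all 32 inputs.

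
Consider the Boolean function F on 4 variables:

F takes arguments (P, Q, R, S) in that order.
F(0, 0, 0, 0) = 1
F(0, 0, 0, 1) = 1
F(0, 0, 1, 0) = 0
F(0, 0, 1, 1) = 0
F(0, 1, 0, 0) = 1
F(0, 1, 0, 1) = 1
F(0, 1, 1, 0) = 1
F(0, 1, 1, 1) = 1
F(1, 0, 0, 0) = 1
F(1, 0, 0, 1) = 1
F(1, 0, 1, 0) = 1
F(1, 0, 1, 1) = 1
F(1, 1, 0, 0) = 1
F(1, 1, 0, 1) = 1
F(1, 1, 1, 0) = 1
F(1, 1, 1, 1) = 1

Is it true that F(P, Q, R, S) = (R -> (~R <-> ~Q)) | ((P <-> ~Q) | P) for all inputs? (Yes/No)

Test each input against both F and the formula:
  P=0, Q=0, R=0, S=0: formula gives 1, F = 1 ✓
  P=0, Q=0, R=0, S=1: formula gives 1, F = 1 ✓
  P=0, Q=0, R=1, S=0: formula gives 0, F = 0 ✓
  P=0, Q=0, R=1, S=1: formula gives 0, F = 0 ✓
  …and likewise for the remaining 12 rows.
All 16 rows match — the expression computes F exactly.

Yes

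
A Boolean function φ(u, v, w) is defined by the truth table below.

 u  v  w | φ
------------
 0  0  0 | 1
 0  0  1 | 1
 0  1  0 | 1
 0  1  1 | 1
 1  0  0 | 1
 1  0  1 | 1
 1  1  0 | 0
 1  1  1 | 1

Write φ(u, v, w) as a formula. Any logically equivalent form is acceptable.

Only row (1,1,0) gives 0. So φ is 1 everywhere except there — the complement of the minterm u·v·¬w.

φ(u, v, w) = ~((u & v) & ~w)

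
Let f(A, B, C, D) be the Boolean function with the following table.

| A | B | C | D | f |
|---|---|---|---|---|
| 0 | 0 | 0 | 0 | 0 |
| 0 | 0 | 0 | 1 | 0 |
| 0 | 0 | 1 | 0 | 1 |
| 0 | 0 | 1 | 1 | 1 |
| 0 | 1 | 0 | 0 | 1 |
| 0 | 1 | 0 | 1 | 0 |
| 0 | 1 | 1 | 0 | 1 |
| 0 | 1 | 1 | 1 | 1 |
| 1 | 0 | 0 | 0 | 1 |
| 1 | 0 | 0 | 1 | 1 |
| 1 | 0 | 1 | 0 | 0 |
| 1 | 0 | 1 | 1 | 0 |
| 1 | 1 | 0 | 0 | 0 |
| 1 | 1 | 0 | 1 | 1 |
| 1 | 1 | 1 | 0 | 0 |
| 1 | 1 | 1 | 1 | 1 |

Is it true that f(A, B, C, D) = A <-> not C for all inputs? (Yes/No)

No

Test each input against both f and the formula:
  A=0, B=0, C=0, D=0: formula gives 0, f = 0 ✓
  A=0, B=0, C=0, D=1: formula gives 0, f = 0 ✓
  A=0, B=0, C=1, D=0: formula gives 1, f = 1 ✓
  A=0, B=0, C=1, D=1: formula gives 1, f = 1 ✓
  A=0, B=1, C=0, D=0: formula gives 0, but f = 1 ✗
A single disagreement suffices: at (0,1,0,0) they differ, so the formula does not compute f.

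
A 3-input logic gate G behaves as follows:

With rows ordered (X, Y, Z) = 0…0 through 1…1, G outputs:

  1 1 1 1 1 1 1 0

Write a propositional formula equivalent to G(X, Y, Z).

The output is 0 only when every input is 1 — NAND of all inputs.

G(X, Y, Z) = ~((X & Y) & Z)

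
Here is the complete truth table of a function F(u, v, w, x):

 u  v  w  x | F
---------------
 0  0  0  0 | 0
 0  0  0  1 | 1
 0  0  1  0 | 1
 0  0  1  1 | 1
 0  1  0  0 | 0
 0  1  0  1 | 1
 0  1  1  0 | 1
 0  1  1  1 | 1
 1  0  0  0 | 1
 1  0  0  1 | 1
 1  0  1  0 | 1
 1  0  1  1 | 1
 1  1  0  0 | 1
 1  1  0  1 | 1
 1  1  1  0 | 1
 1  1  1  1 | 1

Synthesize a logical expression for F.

The 0-rows are (0,0,0,0), (0,1,0,0). Take each as a conjunction (¬u·¬v·¬w·¬x, ¬u·v·¬w·¬x), form their disjunction, and complement — that gives a formula that is 1 everywhere F is.

F(u, v, w, x) = ~((((~u & ~v) & ~w) & ~x) | (((~u & v) & ~w) & ~x))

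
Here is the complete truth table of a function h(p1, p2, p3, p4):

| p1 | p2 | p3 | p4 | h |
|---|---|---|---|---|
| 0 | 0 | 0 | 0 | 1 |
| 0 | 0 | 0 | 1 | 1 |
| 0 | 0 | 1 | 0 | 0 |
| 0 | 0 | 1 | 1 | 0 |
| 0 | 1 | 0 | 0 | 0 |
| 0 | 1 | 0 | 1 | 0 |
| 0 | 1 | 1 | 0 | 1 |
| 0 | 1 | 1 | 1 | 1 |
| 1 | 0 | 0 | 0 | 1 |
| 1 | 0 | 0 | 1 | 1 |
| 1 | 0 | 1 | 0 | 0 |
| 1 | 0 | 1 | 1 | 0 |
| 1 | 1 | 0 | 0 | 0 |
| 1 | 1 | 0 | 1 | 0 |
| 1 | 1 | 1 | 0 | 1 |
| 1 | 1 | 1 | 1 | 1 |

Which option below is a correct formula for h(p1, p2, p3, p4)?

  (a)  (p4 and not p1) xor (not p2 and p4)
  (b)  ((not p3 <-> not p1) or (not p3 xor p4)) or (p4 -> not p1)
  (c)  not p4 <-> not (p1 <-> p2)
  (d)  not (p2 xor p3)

(a): at (0,0,0,0) it gives 0, but h = 1 — eliminated.
(b): at (0,0,1,0) it gives 1, but h = 0 — eliminated.
(c): at (0,0,0,0) it gives 0, but h = 1 — eliminated.
Only (d) survives; checking it on all 16 rows confirms it matches h.

d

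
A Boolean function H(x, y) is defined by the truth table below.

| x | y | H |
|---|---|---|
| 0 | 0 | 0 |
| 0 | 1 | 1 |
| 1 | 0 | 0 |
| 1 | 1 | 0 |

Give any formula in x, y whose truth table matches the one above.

1 only at (0,1): NOT x AND y.

H(x, y) = ~x & y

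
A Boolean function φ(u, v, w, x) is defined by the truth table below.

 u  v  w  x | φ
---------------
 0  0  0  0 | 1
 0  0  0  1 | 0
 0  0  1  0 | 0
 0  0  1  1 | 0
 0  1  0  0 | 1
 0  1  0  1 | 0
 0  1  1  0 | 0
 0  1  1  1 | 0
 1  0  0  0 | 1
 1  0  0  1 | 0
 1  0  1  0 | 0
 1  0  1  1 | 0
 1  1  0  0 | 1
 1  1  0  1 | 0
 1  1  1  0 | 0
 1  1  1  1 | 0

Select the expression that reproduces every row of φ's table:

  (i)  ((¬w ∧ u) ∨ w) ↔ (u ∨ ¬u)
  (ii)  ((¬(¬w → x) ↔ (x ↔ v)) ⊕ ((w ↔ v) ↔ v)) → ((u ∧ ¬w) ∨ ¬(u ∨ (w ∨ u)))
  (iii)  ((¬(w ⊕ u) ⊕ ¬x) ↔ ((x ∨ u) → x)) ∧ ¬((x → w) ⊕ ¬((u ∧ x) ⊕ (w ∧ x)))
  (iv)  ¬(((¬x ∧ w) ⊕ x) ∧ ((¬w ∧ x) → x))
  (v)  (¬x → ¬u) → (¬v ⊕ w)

iv

(i): at (0,0,0,0) it gives 0, but φ = 1 — eliminated.
(ii): at (0,0,0,1) it gives 1, but φ = 0 — eliminated.
(iii): at (0,0,0,0) it gives 0, but φ = 1 — eliminated.
(v): at (0,0,0,1) it gives 1, but φ = 0 — eliminated.
Only (iv) survives; checking it on all 16 rows confirms it matches φ.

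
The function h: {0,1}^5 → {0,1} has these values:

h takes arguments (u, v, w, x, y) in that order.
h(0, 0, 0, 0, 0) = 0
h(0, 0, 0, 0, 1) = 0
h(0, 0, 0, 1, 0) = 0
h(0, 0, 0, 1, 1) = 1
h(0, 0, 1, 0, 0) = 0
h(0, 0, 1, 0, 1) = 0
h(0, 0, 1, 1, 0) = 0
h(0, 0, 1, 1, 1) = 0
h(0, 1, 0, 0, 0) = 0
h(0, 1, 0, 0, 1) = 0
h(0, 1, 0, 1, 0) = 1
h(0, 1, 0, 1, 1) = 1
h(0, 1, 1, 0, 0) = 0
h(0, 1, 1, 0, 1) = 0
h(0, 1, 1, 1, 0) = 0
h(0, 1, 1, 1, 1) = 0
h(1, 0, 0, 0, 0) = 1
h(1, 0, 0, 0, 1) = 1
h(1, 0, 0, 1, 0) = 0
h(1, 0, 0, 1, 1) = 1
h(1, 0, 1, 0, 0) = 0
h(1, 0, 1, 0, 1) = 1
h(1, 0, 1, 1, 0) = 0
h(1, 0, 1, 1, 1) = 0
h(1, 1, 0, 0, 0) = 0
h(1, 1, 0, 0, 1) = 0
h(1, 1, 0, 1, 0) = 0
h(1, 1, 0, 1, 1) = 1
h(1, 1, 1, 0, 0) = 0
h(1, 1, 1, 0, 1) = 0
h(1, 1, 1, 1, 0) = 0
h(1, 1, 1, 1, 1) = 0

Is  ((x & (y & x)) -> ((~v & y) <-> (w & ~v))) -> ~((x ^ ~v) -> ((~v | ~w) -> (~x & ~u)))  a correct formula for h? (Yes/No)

No

Test each input against both h and the formula:
  u=0, v=0, w=0, x=0, y=0: formula gives 0, h = 0 ✓
  u=0, v=0, w=0, x=0, y=1: formula gives 0, h = 0 ✓
  u=0, v=0, w=0, x=1, y=0: formula gives 0, h = 0 ✓
  u=0, v=0, w=0, x=1, y=1: formula gives 1, h = 1 ✓
  …
  u=1, v=0, w=1, x=0, y=0: formula gives 1, but h = 0 ✗
Since they disagree at (1,0,1,0,0), the expression is not a correct formula for h.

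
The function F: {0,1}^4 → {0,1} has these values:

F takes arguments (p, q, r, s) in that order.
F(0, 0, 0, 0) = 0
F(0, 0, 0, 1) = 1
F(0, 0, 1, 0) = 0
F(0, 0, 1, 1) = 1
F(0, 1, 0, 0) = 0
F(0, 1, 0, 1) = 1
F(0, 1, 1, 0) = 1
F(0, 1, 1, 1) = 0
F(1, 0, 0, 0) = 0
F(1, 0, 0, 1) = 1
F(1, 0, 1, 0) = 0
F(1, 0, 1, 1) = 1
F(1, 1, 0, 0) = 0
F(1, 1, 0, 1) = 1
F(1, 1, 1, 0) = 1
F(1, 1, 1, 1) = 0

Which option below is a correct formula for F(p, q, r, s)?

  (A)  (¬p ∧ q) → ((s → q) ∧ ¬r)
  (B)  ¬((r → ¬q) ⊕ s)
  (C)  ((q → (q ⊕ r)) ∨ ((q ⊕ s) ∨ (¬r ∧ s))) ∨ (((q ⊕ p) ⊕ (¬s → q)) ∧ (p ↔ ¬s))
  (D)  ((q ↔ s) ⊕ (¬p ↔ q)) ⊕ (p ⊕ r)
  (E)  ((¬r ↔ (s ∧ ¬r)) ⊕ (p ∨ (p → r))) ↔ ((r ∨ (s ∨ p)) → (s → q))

B

(A): at (0,0,0,0) it gives 1, but F = 0 — eliminated.
(C): at (0,0,0,0) it gives 1, but F = 0 — eliminated.
(D): at (0,0,0,0) it gives 1, but F = 0 — eliminated.
(E): at (0,0,0,0) it gives 1, but F = 0 — eliminated.
That leaves (B). Evaluating it on every row reproduces the table of F exactly.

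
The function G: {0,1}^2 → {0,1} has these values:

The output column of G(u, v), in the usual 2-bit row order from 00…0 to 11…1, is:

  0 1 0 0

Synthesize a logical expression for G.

G(u, v) = u' · v

1 only at (0,1): NOT u AND v.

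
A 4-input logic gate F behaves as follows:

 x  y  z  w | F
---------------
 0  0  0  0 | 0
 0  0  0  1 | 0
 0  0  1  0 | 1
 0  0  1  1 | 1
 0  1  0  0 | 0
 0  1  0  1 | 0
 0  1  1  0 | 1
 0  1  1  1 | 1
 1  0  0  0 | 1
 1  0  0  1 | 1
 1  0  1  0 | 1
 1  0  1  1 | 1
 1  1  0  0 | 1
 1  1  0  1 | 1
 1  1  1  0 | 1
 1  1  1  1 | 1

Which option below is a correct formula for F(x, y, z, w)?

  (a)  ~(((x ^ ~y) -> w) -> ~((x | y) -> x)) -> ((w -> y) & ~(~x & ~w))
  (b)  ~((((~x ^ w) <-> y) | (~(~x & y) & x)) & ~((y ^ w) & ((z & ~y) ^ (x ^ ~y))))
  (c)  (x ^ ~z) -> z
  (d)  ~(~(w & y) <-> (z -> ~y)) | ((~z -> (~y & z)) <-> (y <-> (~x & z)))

c

(a) disagrees with F on (0,0,0,0) (formula → 1, table → 0); rule it out.
(b) disagrees with F on (0,0,0,0) (formula → 1, table → 0); rule it out.
(d) disagrees with F on (0,0,1,0) (formula → 0, table → 1); rule it out.
Only (c) survives; checking it on all 16 rows confirms it matches F.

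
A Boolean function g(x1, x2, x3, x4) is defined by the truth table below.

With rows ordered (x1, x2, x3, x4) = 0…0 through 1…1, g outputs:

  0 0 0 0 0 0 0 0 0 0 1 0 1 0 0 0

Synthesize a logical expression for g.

g(x1, x2, x3, x4) = (((x1 & ~x2) & x3) & ~x4) | (((x1 & x2) & ~x3) & ~x4)

The 1-rows are (1,0,1,0), (1,1,0,0). Each contributes one minterm — x1·¬x2·x3·¬x4; x1·x2·¬x3·¬x4 — and their disjunction is a sum-of-products form of g.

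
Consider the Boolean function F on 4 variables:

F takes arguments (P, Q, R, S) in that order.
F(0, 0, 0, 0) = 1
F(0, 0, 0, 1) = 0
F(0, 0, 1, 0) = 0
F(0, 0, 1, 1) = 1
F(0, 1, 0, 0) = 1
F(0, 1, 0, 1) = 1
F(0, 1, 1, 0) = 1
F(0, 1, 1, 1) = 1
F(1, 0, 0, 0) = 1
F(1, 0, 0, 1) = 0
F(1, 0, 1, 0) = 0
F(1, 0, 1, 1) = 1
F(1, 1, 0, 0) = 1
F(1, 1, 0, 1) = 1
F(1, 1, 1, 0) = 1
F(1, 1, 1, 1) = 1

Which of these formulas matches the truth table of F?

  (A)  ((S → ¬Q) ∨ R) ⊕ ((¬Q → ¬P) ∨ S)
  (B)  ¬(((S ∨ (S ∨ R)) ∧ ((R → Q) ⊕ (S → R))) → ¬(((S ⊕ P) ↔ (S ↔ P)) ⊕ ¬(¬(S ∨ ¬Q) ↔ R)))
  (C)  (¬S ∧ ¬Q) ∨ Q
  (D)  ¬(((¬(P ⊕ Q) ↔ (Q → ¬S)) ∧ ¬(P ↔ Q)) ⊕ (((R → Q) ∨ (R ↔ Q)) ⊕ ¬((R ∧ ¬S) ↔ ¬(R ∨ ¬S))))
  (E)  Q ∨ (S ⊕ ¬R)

(A): at (0,0,0,0) it gives 0, but F = 1 — eliminated.
(B): at (0,0,0,0) it gives 0, but F = 1 — eliminated.
(C): at (0,0,1,0) it gives 1, but F = 0 — eliminated.
(D): at (0,0,0,0) it gives 0, but F = 1 — eliminated.
That leaves (E). Evaluating it on every row reproduces the table of F exactly.

E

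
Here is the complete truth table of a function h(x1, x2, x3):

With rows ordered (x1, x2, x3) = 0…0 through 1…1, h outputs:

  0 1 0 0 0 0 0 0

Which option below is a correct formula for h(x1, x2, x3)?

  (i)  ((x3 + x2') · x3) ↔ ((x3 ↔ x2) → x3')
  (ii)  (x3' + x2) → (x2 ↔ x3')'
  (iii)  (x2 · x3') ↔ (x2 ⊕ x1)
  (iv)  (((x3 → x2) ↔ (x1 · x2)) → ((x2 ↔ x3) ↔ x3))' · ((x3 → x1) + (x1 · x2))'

iv

(i): at (1,0,1) it gives 1, but h = 0 — eliminated.
(ii): at (0,0,0) it gives 1, but h = 0 — eliminated.
(iii): at (0,0,0) it gives 1, but h = 0 — eliminated.
That leaves (iv). Evaluating it on every row reproduces the table of h exactly.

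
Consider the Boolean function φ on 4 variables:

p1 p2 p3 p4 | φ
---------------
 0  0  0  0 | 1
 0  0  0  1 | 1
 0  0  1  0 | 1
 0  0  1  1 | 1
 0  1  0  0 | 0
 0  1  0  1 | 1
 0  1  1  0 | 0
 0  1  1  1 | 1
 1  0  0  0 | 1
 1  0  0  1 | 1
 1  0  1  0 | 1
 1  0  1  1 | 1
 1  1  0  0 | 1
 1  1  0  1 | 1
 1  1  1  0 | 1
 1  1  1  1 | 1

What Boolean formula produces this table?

φ is 0 on only 2 rows — (0,1,0,0), (0,1,1,0). Writing each as a minterm (¬p1·p2·¬p3·¬p4, ¬p1·p2·p3·¬p4) and OR-ing them characterizes exactly where φ=0, so φ is the negation of that disjunction.

φ(p1, p2, p3, p4) = not ((((not p1 and p2) and not p3) and not p4) or (((not p1 and p2) and p3) and not p4))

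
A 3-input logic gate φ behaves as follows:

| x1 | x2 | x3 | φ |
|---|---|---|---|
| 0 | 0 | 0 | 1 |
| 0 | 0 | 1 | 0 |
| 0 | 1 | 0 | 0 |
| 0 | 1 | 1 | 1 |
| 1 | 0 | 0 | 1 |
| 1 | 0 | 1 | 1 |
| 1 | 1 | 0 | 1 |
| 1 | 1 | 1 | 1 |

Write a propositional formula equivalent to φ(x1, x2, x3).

φ(x1, x2, x3) = NOT (((NOT x1 AND NOT x2) AND x3) OR ((NOT x1 AND x2) AND NOT x3))

The 0-rows are (0,0,1), (0,1,0). Take each as a conjunction (¬x1·¬x2·x3, ¬x1·x2·¬x3), form their disjunction, and complement — that gives a formula that is 1 everywhere φ is.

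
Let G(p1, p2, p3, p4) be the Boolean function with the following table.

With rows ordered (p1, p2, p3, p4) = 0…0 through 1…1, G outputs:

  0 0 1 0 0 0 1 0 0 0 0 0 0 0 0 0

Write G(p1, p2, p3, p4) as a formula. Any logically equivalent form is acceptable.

G=1 on 2 inputs: (0,0,1,0), (0,1,1,0). Reading each as a conjunction of literals (¬p1·¬p2·p3·¬p4, ¬p1·p2·p3·¬p4) and taking the OR gives the canonical DNF.

G(p1, p2, p3, p4) = (((~p1 & ~p2) & p3) & ~p4) | (((~p1 & p2) & p3) & ~p4)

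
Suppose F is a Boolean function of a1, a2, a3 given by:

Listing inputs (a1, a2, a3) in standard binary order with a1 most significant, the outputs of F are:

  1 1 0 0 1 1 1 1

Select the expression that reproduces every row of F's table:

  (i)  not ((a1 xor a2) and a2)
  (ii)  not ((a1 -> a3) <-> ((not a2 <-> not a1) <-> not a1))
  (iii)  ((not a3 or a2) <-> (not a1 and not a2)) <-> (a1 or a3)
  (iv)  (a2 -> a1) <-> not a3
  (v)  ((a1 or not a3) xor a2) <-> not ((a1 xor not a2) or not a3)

(ii) disagrees with F on (0,0,0) (formula → 0, table → 1); rule it out.
(iii) disagrees with F on (0,0,0) (formula → 0, table → 1); rule it out.
(iv) disagrees with F on (0,0,1) (formula → 0, table → 1); rule it out.
(v) disagrees with F on (0,0,0) (formula → 0, table → 1); rule it out.
(i) is the remaining candidate, and it agrees with F on all 8 inputs.

i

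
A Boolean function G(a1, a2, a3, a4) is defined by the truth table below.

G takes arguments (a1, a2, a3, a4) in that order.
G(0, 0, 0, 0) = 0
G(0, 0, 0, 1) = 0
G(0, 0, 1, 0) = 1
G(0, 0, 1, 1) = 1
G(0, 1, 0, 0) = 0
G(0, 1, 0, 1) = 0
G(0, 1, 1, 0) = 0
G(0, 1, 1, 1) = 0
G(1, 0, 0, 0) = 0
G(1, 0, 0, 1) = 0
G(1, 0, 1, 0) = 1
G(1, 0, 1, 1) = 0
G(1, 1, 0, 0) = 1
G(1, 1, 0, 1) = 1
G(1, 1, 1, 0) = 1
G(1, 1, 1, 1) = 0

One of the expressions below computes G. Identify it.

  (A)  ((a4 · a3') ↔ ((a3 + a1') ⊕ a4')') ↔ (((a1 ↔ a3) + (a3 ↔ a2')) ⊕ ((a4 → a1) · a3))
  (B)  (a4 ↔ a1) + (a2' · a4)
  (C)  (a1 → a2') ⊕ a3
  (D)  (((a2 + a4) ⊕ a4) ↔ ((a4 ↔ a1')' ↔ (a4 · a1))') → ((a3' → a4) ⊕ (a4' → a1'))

(B): at (0,0,0,0) it gives 1, but G = 0 — eliminated.
(C): at (0,0,0,0) it gives 1, but G = 0 — eliminated.
(D): at (0,0,0,0) it gives 1, but G = 0 — eliminated.
(A) is the remaining candidate, and it agrees with G on all 16 inputs.

A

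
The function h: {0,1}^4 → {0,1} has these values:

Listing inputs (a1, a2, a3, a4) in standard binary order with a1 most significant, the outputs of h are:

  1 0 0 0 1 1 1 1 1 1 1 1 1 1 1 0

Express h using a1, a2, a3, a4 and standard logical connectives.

h(a1, a2, a3, a4) = NOT ((((((NOT a1 AND NOT a2) AND NOT a3) AND a4) OR (((NOT a1 AND NOT a2) AND a3) AND NOT a4)) OR (((NOT a1 AND NOT a2) AND a3) AND a4)) OR (((a1 AND a2) AND a3) AND a4))

h is 0 on only 4 rows — (0,0,0,1), (0,0,1,0), (0,0,1,1), (1,1,1,1). Writing each as a minterm (¬a1·¬a2·¬a3·a4, ¬a1·¬a2·a3·¬a4, ¬a1·¬a2·a3·a4, a1·a2·a3·a4) and OR-ing them characterizes exactly where h=0, so h is the negation of that disjunction.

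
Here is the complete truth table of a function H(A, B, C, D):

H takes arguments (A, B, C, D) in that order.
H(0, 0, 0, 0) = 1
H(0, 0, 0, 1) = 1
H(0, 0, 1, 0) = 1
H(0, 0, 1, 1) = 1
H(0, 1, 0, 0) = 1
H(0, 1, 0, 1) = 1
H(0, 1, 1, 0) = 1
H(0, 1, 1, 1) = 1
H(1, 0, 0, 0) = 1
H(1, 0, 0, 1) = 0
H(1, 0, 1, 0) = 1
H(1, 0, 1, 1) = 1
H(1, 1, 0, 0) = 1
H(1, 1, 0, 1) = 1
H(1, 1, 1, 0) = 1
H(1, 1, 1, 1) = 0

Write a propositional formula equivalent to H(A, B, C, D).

H(A, B, C, D) = NOT ((((A AND NOT B) AND NOT C) AND D) OR (((A AND B) AND C) AND D))

The 0-rows are (1,0,0,1), (1,1,1,1). Take each as a conjunction (A·¬B·¬C·D, A·B·C·D), form their disjunction, and complement — that gives a formula that is 1 everywhere H is.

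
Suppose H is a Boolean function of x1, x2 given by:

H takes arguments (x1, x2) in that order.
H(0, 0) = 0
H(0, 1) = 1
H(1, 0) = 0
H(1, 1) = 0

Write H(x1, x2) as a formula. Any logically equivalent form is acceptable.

1 only at (0,1): NOT x1 AND x2.

H(x1, x2) = not x1 and x2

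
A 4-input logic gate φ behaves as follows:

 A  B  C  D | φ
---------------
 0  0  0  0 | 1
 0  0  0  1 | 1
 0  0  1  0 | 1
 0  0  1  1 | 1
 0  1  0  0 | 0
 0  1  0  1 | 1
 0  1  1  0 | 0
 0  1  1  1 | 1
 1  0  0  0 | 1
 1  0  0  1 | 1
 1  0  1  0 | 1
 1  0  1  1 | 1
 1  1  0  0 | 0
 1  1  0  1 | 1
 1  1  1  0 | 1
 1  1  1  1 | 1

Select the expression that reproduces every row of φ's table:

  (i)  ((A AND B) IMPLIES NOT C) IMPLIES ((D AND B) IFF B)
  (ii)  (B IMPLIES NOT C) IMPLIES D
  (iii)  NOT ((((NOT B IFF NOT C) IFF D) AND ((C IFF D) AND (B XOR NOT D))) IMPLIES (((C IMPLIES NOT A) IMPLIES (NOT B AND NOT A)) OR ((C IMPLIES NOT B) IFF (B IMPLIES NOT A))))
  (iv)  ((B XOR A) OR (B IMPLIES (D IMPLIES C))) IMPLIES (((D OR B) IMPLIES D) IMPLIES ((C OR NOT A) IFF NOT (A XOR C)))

i

(ii) fails at (0,0,0,0): the formula yields 0, φ is 1.
(iii) fails at (0,0,0,0): the formula yields 0, φ is 1.
(iv) fails at (0,0,1,0): the formula yields 0, φ is 1.
Only (i) survives; checking it on all 16 rows confirms it matches φ.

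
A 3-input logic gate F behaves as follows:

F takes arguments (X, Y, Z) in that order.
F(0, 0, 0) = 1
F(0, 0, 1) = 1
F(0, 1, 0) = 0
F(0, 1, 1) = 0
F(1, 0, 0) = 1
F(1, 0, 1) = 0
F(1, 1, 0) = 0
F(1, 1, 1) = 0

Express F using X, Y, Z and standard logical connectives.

F(X, Y, Z) = (((¬X ∧ ¬Y) ∧ ¬Z) ∨ ((¬X ∧ ¬Y) ∧ Z)) ∨ ((X ∧ ¬Y) ∧ ¬Z)

The 1-rows are (0,0,0), (0,0,1), (1,0,0). Each contributes one minterm — ¬X·¬Y·¬Z; ¬X·¬Y·Z; X·¬Y·¬Z — and their disjunction is a sum-of-products form of F.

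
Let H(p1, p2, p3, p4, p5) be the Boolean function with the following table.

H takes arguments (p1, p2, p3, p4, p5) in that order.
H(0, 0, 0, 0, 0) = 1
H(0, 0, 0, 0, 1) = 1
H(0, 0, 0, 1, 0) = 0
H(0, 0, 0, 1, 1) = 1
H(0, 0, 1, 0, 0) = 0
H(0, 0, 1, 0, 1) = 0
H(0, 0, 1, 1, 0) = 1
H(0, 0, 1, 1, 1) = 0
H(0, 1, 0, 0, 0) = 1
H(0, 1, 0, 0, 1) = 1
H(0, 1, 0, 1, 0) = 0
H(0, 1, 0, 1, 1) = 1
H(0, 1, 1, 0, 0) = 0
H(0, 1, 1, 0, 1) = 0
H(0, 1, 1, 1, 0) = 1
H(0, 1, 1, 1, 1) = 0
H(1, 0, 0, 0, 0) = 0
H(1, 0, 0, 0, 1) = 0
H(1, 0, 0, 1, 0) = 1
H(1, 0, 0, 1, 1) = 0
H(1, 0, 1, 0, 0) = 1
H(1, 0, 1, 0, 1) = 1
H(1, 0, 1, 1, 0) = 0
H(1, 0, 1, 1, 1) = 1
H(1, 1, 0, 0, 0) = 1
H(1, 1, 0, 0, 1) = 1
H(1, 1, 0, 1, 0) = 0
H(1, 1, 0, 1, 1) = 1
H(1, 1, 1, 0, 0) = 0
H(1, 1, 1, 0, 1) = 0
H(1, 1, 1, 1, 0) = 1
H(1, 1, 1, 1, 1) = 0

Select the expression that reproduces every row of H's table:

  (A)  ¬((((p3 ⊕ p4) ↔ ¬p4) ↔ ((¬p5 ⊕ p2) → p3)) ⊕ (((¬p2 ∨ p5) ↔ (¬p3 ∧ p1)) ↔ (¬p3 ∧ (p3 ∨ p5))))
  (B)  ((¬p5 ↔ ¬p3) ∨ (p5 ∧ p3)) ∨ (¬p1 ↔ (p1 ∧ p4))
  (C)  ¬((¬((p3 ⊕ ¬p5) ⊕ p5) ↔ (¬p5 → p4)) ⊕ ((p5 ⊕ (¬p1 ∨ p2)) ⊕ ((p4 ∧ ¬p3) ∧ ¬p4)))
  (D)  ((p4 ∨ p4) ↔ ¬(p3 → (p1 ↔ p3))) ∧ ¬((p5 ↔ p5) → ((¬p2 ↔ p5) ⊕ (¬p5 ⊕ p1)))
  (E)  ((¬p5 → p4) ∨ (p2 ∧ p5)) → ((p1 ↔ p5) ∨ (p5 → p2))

C

(A) fails at (0,0,0,1,0): the formula yields 1, H is 0.
(B) fails at (0,0,0,0,1): the formula yields 0, H is 1.
(D) fails at (0,0,0,0,0): the formula yields 0, H is 1.
(E) fails at (0,0,0,0,1): the formula yields 0, H is 1.
Only (C) survives; checking it on all 32 rows confirms it matches H.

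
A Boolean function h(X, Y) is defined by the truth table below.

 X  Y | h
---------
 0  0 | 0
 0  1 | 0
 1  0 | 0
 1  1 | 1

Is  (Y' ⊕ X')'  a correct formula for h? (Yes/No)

Check the formula against h row by row:
  X=0, Y=0: formula gives 1, but h = 0 ✗
A single disagreement suffices: at (0,0) they differ, so the formula does not compute h.

No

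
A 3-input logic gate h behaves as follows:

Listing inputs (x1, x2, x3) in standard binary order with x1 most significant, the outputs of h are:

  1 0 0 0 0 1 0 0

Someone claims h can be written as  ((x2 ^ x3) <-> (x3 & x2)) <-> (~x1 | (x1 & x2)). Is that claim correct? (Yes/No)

Test each input against both h and the formula:
  x1=0, x2=0, x3=0: formula gives 1, h = 1 ✓
  x1=0, x2=0, x3=1: formula gives 0, h = 0 ✓
  x1=0, x2=1, x3=0: formula gives 0, h = 0 ✓
  x1=0, x2=1, x3=1: formula gives 0, h = 0 ✓
  x1=1, x2=0, x3=0: formula gives 0, h = 0 ✓
  …and likewise for the remaining 3 rows.
No disagreement on any input; they are logically equivalent.

Yes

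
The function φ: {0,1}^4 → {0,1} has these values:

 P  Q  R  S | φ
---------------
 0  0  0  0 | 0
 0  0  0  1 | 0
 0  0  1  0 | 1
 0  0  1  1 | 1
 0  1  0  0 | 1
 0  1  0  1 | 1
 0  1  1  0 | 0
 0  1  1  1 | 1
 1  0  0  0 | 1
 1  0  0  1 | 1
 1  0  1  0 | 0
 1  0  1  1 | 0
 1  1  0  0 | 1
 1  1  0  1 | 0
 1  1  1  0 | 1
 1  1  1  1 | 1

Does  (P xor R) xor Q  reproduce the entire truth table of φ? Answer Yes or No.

No

Test each input against both φ and the formula:
  P=0, Q=0, R=0, S=0: formula gives 0, φ = 0 ✓
  P=0, Q=0, R=0, S=1: formula gives 0, φ = 0 ✓
  P=0, Q=0, R=1, S=0: formula gives 1, φ = 1 ✓
  P=0, Q=0, R=1, S=1: formula gives 1, φ = 1 ✓
  …
  P=0, Q=1, R=1, S=1: formula gives 0, but φ = 1 ✗
Since they disagree at (0,1,1,1), the expression is not a correct formula for φ.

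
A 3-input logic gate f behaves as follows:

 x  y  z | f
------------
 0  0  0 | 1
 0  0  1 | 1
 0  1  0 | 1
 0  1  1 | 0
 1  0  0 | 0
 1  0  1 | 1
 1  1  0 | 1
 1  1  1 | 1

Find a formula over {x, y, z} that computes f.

f is 0 on only 2 rows — (0,1,1), (1,0,0). Writing each as a minterm (¬x·y·z, x·¬y·¬z) and OR-ing them characterizes exactly where f=0, so f is the negation of that disjunction.

f(x, y, z) = NOT (((NOT x AND y) AND z) OR ((x AND NOT y) AND NOT z))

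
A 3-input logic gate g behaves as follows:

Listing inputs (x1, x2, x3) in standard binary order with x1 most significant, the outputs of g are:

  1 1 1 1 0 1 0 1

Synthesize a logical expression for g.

g(x1, x2, x3) = ¬(((x1 ∧ ¬x2) ∧ ¬x3) ∨ ((x1 ∧ x2) ∧ ¬x3))

The 0-rows are (1,0,0), (1,1,0). Take each as a conjunction (x1·¬x2·¬x3, x1·x2·¬x3), form their disjunction, and complement — that gives a formula that is 1 everywhere g is.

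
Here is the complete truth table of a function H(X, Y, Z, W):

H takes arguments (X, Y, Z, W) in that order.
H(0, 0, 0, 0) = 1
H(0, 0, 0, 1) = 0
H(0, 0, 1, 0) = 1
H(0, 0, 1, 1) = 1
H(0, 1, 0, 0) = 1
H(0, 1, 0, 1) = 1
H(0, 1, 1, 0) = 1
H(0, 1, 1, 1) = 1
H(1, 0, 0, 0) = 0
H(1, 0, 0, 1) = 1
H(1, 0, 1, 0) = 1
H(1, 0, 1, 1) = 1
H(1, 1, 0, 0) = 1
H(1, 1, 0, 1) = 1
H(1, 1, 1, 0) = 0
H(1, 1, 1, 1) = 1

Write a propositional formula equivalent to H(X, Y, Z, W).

H is 0 on only 3 rows — (0,0,0,1), (1,0,0,0), (1,1,1,0). Writing each as a minterm (¬X·¬Y·¬Z·W, X·¬Y·¬Z·¬W, X·Y·Z·¬W) and OR-ing them characterizes exactly where H=0, so H is the negation of that disjunction.

H(X, Y, Z, W) = not (((((not X and not Y) and not Z) and W) or (((X and not Y) and not Z) and not W)) or (((X and Y) and Z) and not W))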